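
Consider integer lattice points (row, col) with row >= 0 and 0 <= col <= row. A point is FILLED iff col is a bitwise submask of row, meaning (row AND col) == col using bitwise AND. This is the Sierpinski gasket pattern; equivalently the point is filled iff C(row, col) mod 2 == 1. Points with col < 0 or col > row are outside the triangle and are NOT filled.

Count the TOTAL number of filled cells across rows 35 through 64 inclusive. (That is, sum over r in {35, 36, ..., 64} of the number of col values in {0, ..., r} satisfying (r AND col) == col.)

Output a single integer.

r35=100011 pc3: +8 =8
r36=100100 pc2: +4 =12
r37=100101 pc3: +8 =20
r38=100110 pc3: +8 =28
r39=100111 pc4: +16 =44
r40=101000 pc2: +4 =48
r41=101001 pc3: +8 =56
r42=101010 pc3: +8 =64
r43=101011 pc4: +16 =80
r44=101100 pc3: +8 =88
r45=101101 pc4: +16 =104
r46=101110 pc4: +16 =120
r47=101111 pc5: +32 =152
r48=110000 pc2: +4 =156
r49=110001 pc3: +8 =164
r50=110010 pc3: +8 =172
r51=110011 pc4: +16 =188
r52=110100 pc3: +8 =196
r53=110101 pc4: +16 =212
r54=110110 pc4: +16 =228
r55=110111 pc5: +32 =260
r56=111000 pc3: +8 =268
r57=111001 pc4: +16 =284
r58=111010 pc4: +16 =300
r59=111011 pc5: +32 =332
r60=111100 pc4: +16 =348
r61=111101 pc5: +32 =380
r62=111110 pc5: +32 =412
r63=111111 pc6: +64 =476
r64=1000000 pc1: +2 =478

Answer: 478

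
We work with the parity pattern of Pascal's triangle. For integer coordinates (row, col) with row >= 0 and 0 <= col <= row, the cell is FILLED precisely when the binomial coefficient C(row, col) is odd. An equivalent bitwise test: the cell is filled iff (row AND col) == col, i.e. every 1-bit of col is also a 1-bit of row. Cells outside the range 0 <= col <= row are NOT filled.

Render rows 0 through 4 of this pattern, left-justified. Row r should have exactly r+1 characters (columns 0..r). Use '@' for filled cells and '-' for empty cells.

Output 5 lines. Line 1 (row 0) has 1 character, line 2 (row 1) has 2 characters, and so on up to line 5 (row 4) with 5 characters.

Answer: @
@@
@-@
@@@@
@---@

Derivation:
r0=0: @
r1=1: @@
r2=10: @-@
r3=11: @@@@
r4=100: @---@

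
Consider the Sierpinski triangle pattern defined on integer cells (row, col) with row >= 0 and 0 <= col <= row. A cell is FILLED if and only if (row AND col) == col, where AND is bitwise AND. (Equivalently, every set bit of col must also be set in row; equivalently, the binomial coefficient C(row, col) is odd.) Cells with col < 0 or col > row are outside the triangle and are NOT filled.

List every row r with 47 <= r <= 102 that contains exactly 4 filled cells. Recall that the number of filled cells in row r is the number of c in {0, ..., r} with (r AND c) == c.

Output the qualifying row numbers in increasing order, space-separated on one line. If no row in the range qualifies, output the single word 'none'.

Answer: 48 65 66 68 72 80 96

Derivation:
Row r has 2^popcount(r) filled cells, so we need popcount(r) = log2(4) = 2.
Scan r = 47..102 and keep those with exactly 2 one-bits:
r=47=101111 popcount=5 -> skip
r=48=110000 popcount=2 -> KEEP
r=49=110001 popcount=3 -> skip
r=50=110010 popcount=3 -> skip
r=51=110011 popcount=4 -> skip
r=52=110100 popcount=3 -> skip
r=53=110101 popcount=4 -> skip
r=54=110110 popcount=4 -> skip
r=55=110111 popcount=5 -> skip
r=56=111000 popcount=3 -> skip
r=57=111001 popcount=4 -> skip
r=58=111010 popcount=4 -> skip
r=59=111011 popcount=5 -> skip
r=60=111100 popcount=4 -> skip
r=61=111101 popcount=5 -> skip
r=62=111110 popcount=5 -> skip
r=63=111111 popcount=6 -> skip
r=64=1000000 popcount=1 -> skip
r=65=1000001 popcount=2 -> KEEP
r=66=1000010 popcount=2 -> KEEP
r=67=1000011 popcount=3 -> skip
r=68=1000100 popcount=2 -> KEEP
r=69=1000101 popcount=3 -> skip
r=70=1000110 popcount=3 -> skip
r=71=1000111 popcount=4 -> skip
r=72=1001000 popcount=2 -> KEEP
r=73=1001001 popcount=3 -> skip
r=74=1001010 popcount=3 -> skip
r=75=1001011 popcount=4 -> skip
r=76=1001100 popcount=3 -> skip
r=77=1001101 popcount=4 -> skip
r=78=1001110 popcount=4 -> skip
r=79=1001111 popcount=5 -> skip
r=80=1010000 popcount=2 -> KEEP
r=81=1010001 popcount=3 -> skip
r=82=1010010 popcount=3 -> skip
r=83=1010011 popcount=4 -> skip
r=84=1010100 popcount=3 -> skip
r=85=1010101 popcount=4 -> skip
r=86=1010110 popcount=4 -> skip
r=87=1010111 popcount=5 -> skip
r=88=1011000 popcount=3 -> skip
r=89=1011001 popcount=4 -> skip
r=90=1011010 popcount=4 -> skip
r=91=1011011 popcount=5 -> skip
r=92=1011100 popcount=4 -> skip
r=93=1011101 popcount=5 -> skip
r=94=1011110 popcount=5 -> skip
r=95=1011111 popcount=6 -> skip
r=96=1100000 popcount=2 -> KEEP
r=97=1100001 popcount=3 -> skip
r=98=1100010 popcount=3 -> skip
r=99=1100011 popcount=4 -> skip
r=100=1100100 popcount=3 -> skip
r=101=1100101 popcount=4 -> skip
r=102=1100110 popcount=4 -> skip
Kept rows: 48 65 66 68 72 80 96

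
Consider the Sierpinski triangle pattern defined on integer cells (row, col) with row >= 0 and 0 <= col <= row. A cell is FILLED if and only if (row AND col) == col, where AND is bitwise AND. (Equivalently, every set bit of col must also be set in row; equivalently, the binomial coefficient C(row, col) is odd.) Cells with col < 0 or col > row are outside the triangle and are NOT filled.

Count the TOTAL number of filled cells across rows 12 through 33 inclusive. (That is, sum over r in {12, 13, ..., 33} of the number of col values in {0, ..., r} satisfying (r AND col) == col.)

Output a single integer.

r12=1100 pc2: +4 =4
r13=1101 pc3: +8 =12
r14=1110 pc3: +8 =20
r15=1111 pc4: +16 =36
r16=10000 pc1: +2 =38
r17=10001 pc2: +4 =42
r18=10010 pc2: +4 =46
r19=10011 pc3: +8 =54
r20=10100 pc2: +4 =58
r21=10101 pc3: +8 =66
r22=10110 pc3: +8 =74
r23=10111 pc4: +16 =90
r24=11000 pc2: +4 =94
r25=11001 pc3: +8 =102
r26=11010 pc3: +8 =110
r27=11011 pc4: +16 =126
r28=11100 pc3: +8 =134
r29=11101 pc4: +16 =150
r30=11110 pc4: +16 =166
r31=11111 pc5: +32 =198
r32=100000 pc1: +2 =200
r33=100001 pc2: +4 =204

Answer: 204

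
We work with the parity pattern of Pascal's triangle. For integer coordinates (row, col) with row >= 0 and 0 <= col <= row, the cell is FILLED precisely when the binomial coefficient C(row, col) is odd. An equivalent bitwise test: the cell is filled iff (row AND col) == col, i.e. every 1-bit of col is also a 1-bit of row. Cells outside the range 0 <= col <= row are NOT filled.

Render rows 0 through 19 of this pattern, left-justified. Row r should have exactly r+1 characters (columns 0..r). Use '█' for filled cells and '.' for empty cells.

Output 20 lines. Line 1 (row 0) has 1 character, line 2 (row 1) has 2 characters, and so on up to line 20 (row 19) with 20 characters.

r0=0: █
r1=1: ██
r2=10: █.█
r3=11: ████
r4=100: █...█
r5=101: ██..██
r6=110: █.█.█.█
r7=111: ████████
r8=1000: █.......█
r9=1001: ██......██
r10=1010: █.█.....█.█
r11=1011: ████....████
r12=1100: █...█...█...█
r13=1101: ██..██..██..██
r14=1110: █.█.█.█.█.█.█.█
r15=1111: ████████████████
r16=10000: █...............█
r17=10001: ██..............██
r18=10010: █.█.............█.█
r19=10011: ████............████

Answer: █
██
█.█
████
█...█
██..██
█.█.█.█
████████
█.......█
██......██
█.█.....█.█
████....████
█...█...█...█
██..██..██..██
█.█.█.█.█.█.█.█
████████████████
█...............█
██..............██
█.█.............█.█
████............████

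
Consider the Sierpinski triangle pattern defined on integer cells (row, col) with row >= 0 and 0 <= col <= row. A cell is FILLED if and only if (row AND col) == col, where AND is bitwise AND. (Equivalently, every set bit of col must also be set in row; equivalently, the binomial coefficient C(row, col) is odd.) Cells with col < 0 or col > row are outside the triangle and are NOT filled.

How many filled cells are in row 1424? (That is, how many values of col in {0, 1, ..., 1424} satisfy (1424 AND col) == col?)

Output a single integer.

1424 in binary = 10110010000
popcount(1424) = number of 1-bits in 10110010000 = 4
A col c satisfies (1424 AND c) == c iff every set bit of c is also set in 1424; each of the 4 set bits of 1424 can independently be on or off in c.
count = 2^4 = 16

Answer: 16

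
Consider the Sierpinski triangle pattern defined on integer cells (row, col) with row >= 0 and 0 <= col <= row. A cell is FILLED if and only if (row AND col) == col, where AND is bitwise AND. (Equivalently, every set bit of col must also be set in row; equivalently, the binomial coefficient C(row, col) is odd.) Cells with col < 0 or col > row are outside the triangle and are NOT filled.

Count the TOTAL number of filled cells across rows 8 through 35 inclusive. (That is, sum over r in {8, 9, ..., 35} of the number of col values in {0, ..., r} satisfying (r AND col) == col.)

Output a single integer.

r8=1000 pc1: +2 =2
r9=1001 pc2: +4 =6
r10=1010 pc2: +4 =10
r11=1011 pc3: +8 =18
r12=1100 pc2: +4 =22
r13=1101 pc3: +8 =30
r14=1110 pc3: +8 =38
r15=1111 pc4: +16 =54
r16=10000 pc1: +2 =56
r17=10001 pc2: +4 =60
r18=10010 pc2: +4 =64
r19=10011 pc3: +8 =72
r20=10100 pc2: +4 =76
r21=10101 pc3: +8 =84
r22=10110 pc3: +8 =92
r23=10111 pc4: +16 =108
r24=11000 pc2: +4 =112
r25=11001 pc3: +8 =120
r26=11010 pc3: +8 =128
r27=11011 pc4: +16 =144
r28=11100 pc3: +8 =152
r29=11101 pc4: +16 =168
r30=11110 pc4: +16 =184
r31=11111 pc5: +32 =216
r32=100000 pc1: +2 =218
r33=100001 pc2: +4 =222
r34=100010 pc2: +4 =226
r35=100011 pc3: +8 =234

Answer: 234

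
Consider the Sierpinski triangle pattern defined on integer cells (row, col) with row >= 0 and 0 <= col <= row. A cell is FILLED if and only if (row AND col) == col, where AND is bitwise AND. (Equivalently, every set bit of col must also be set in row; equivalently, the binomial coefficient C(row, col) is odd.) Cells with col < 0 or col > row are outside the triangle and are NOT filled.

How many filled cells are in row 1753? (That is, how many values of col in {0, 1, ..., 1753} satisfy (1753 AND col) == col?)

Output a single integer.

1753 in binary = 11011011001
popcount(1753) = number of 1-bits in 11011011001 = 7
A col c satisfies (1753 AND c) == c iff every set bit of c is also set in 1753; each of the 7 set bits of 1753 can independently be on or off in c.
count = 2^7 = 128

Answer: 128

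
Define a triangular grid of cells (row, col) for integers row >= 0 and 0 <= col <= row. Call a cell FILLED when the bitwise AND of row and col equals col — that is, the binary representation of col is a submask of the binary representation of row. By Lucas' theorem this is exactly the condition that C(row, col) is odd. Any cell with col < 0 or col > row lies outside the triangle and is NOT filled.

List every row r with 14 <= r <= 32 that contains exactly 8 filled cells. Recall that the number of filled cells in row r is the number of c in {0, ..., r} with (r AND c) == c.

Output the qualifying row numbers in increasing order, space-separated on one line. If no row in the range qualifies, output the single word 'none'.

Row r has 2^popcount(r) filled cells, so we need popcount(r) = log2(8) = 3.
Scan r = 14..32 and keep those with exactly 3 one-bits:
r=14=1110 popcount=3 -> KEEP
r=15=1111 popcount=4 -> skip
r=16=10000 popcount=1 -> skip
r=17=10001 popcount=2 -> skip
r=18=10010 popcount=2 -> skip
r=19=10011 popcount=3 -> KEEP
r=20=10100 popcount=2 -> skip
r=21=10101 popcount=3 -> KEEP
r=22=10110 popcount=3 -> KEEP
r=23=10111 popcount=4 -> skip
r=24=11000 popcount=2 -> skip
r=25=11001 popcount=3 -> KEEP
r=26=11010 popcount=3 -> KEEP
r=27=11011 popcount=4 -> skip
r=28=11100 popcount=3 -> KEEP
r=29=11101 popcount=4 -> skip
r=30=11110 popcount=4 -> skip
r=31=11111 popcount=5 -> skip
r=32=100000 popcount=1 -> skip
Kept rows: 14 19 21 22 25 26 28

Answer: 14 19 21 22 25 26 28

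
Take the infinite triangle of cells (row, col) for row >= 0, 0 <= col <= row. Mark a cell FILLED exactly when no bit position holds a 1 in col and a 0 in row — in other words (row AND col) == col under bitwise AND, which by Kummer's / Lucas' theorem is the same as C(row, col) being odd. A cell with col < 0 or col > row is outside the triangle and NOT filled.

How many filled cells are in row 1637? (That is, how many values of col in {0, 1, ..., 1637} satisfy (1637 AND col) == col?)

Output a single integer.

1637 in binary = 11001100101
popcount(1637) = number of 1-bits in 11001100101 = 6
A col c satisfies (1637 AND c) == c iff every set bit of c is also set in 1637; each of the 6 set bits of 1637 can independently be on or off in c.
count = 2^6 = 64

Answer: 64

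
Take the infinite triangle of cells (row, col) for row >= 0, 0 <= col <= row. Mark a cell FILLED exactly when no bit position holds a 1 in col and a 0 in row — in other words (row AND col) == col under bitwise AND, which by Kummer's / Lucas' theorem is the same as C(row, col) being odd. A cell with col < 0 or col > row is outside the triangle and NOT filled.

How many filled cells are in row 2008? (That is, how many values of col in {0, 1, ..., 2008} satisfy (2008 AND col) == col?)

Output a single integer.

Answer: 128

Derivation:
2008 in binary = 11111011000
popcount(2008) = number of 1-bits in 11111011000 = 7
A col c satisfies (2008 AND c) == c iff every set bit of c is also set in 2008; each of the 7 set bits of 2008 can independently be on or off in c.
count = 2^7 = 128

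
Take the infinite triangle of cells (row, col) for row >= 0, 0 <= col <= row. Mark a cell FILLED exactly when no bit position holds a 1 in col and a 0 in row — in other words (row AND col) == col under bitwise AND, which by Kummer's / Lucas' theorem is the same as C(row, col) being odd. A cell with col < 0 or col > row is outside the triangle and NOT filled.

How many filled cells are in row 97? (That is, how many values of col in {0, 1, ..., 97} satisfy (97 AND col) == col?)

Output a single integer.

97 in binary = 1100001
popcount(97) = number of 1-bits in 1100001 = 3
A col c satisfies (97 AND c) == c iff every set bit of c is also set in 97; each of the 3 set bits of 97 can independently be on or off in c.
count = 2^3 = 8

Answer: 8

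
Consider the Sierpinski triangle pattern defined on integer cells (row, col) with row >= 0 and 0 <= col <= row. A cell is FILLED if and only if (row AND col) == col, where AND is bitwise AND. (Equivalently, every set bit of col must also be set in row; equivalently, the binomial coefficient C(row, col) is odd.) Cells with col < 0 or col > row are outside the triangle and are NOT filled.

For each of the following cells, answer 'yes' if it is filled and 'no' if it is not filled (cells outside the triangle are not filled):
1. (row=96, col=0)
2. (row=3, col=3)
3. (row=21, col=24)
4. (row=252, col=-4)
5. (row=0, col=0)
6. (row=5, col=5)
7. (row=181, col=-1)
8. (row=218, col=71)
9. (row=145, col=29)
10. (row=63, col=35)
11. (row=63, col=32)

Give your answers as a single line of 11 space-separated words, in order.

Answer: yes yes no no yes yes no no no yes yes

Derivation:
(96,0): row=0b1100000, col=0b0, row AND col = 0b0 = 0; 0 == 0 -> filled
(3,3): row=0b11, col=0b11, row AND col = 0b11 = 3; 3 == 3 -> filled
(21,24): col outside [0, 21] -> not filled
(252,-4): col outside [0, 252] -> not filled
(0,0): row=0b0, col=0b0, row AND col = 0b0 = 0; 0 == 0 -> filled
(5,5): row=0b101, col=0b101, row AND col = 0b101 = 5; 5 == 5 -> filled
(181,-1): col outside [0, 181] -> not filled
(218,71): row=0b11011010, col=0b1000111, row AND col = 0b1000010 = 66; 66 != 71 -> empty
(145,29): row=0b10010001, col=0b11101, row AND col = 0b10001 = 17; 17 != 29 -> empty
(63,35): row=0b111111, col=0b100011, row AND col = 0b100011 = 35; 35 == 35 -> filled
(63,32): row=0b111111, col=0b100000, row AND col = 0b100000 = 32; 32 == 32 -> filled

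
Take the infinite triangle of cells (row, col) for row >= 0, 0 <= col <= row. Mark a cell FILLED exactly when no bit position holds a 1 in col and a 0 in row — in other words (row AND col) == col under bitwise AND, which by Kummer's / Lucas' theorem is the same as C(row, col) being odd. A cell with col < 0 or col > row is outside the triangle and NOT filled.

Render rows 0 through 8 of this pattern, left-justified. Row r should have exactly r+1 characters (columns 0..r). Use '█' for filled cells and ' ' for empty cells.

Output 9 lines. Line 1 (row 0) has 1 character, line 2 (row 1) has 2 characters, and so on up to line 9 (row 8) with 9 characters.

Answer: █
██
█ █
████
█   █
██  ██
█ █ █ █
████████
█       █

Derivation:
r0=0: █
r1=1: ██
r2=10: █ █
r3=11: ████
r4=100: █   █
r5=101: ██  ██
r6=110: █ █ █ █
r7=111: ████████
r8=1000: █       █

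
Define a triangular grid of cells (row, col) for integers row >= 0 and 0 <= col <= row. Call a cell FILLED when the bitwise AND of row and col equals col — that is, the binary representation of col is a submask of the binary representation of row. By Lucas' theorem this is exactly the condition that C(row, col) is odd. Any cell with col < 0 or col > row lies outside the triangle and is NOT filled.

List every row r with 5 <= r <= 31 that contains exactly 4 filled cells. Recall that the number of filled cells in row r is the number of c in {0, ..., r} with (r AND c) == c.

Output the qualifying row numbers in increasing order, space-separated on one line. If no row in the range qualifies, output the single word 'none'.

Row r has 2^popcount(r) filled cells, so we need popcount(r) = log2(4) = 2.
Scan r = 5..31 and keep those with exactly 2 one-bits:
r=5=101 popcount=2 -> KEEP
r=6=110 popcount=2 -> KEEP
r=7=111 popcount=3 -> skip
r=8=1000 popcount=1 -> skip
r=9=1001 popcount=2 -> KEEP
r=10=1010 popcount=2 -> KEEP
r=11=1011 popcount=3 -> skip
r=12=1100 popcount=2 -> KEEP
r=13=1101 popcount=3 -> skip
r=14=1110 popcount=3 -> skip
r=15=1111 popcount=4 -> skip
r=16=10000 popcount=1 -> skip
r=17=10001 popcount=2 -> KEEP
r=18=10010 popcount=2 -> KEEP
r=19=10011 popcount=3 -> skip
r=20=10100 popcount=2 -> KEEP
r=21=10101 popcount=3 -> skip
r=22=10110 popcount=3 -> skip
r=23=10111 popcount=4 -> skip
r=24=11000 popcount=2 -> KEEP
r=25=11001 popcount=3 -> skip
r=26=11010 popcount=3 -> skip
r=27=11011 popcount=4 -> skip
r=28=11100 popcount=3 -> skip
r=29=11101 popcount=4 -> skip
r=30=11110 popcount=4 -> skip
r=31=11111 popcount=5 -> skip
Kept rows: 5 6 9 10 12 17 18 20 24

Answer: 5 6 9 10 12 17 18 20 24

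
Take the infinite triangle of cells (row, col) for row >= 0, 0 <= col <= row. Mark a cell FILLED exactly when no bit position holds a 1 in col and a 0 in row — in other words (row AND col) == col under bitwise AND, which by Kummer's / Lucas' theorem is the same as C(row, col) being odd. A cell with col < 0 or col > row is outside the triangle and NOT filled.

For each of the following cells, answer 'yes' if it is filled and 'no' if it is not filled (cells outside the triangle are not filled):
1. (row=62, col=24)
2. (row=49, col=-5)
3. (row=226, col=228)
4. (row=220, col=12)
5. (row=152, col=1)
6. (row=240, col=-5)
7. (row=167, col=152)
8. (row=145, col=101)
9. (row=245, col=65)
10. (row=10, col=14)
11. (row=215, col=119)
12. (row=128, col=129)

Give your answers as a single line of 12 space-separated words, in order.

Answer: yes no no yes no no no no yes no no no

Derivation:
(62,24): row=0b111110, col=0b11000, row AND col = 0b11000 = 24; 24 == 24 -> filled
(49,-5): col outside [0, 49] -> not filled
(226,228): col outside [0, 226] -> not filled
(220,12): row=0b11011100, col=0b1100, row AND col = 0b1100 = 12; 12 == 12 -> filled
(152,1): row=0b10011000, col=0b1, row AND col = 0b0 = 0; 0 != 1 -> empty
(240,-5): col outside [0, 240] -> not filled
(167,152): row=0b10100111, col=0b10011000, row AND col = 0b10000000 = 128; 128 != 152 -> empty
(145,101): row=0b10010001, col=0b1100101, row AND col = 0b1 = 1; 1 != 101 -> empty
(245,65): row=0b11110101, col=0b1000001, row AND col = 0b1000001 = 65; 65 == 65 -> filled
(10,14): col outside [0, 10] -> not filled
(215,119): row=0b11010111, col=0b1110111, row AND col = 0b1010111 = 87; 87 != 119 -> empty
(128,129): col outside [0, 128] -> not filled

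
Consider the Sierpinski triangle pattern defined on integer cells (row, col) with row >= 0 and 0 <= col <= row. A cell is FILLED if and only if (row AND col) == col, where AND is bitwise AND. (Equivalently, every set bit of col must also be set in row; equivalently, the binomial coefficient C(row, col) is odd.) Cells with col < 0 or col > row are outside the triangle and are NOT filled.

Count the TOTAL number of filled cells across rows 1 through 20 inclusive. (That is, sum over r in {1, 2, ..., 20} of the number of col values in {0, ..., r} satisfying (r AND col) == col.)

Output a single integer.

Answer: 102

Derivation:
r1=1 pc1: +2 =2
r2=10 pc1: +2 =4
r3=11 pc2: +4 =8
r4=100 pc1: +2 =10
r5=101 pc2: +4 =14
r6=110 pc2: +4 =18
r7=111 pc3: +8 =26
r8=1000 pc1: +2 =28
r9=1001 pc2: +4 =32
r10=1010 pc2: +4 =36
r11=1011 pc3: +8 =44
r12=1100 pc2: +4 =48
r13=1101 pc3: +8 =56
r14=1110 pc3: +8 =64
r15=1111 pc4: +16 =80
r16=10000 pc1: +2 =82
r17=10001 pc2: +4 =86
r18=10010 pc2: +4 =90
r19=10011 pc3: +8 =98
r20=10100 pc2: +4 =102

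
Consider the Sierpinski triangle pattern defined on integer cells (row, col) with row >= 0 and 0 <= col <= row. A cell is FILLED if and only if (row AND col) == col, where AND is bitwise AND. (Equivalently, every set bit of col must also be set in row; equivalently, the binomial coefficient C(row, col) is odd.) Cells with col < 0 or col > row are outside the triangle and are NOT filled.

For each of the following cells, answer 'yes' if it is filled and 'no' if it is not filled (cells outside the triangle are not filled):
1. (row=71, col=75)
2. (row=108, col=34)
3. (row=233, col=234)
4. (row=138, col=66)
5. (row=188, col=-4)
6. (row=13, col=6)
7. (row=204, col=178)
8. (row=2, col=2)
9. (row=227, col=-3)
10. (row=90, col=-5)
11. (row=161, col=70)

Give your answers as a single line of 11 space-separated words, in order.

Answer: no no no no no no no yes no no no

Derivation:
(71,75): col outside [0, 71] -> not filled
(108,34): row=0b1101100, col=0b100010, row AND col = 0b100000 = 32; 32 != 34 -> empty
(233,234): col outside [0, 233] -> not filled
(138,66): row=0b10001010, col=0b1000010, row AND col = 0b10 = 2; 2 != 66 -> empty
(188,-4): col outside [0, 188] -> not filled
(13,6): row=0b1101, col=0b110, row AND col = 0b100 = 4; 4 != 6 -> empty
(204,178): row=0b11001100, col=0b10110010, row AND col = 0b10000000 = 128; 128 != 178 -> empty
(2,2): row=0b10, col=0b10, row AND col = 0b10 = 2; 2 == 2 -> filled
(227,-3): col outside [0, 227] -> not filled
(90,-5): col outside [0, 90] -> not filled
(161,70): row=0b10100001, col=0b1000110, row AND col = 0b0 = 0; 0 != 70 -> empty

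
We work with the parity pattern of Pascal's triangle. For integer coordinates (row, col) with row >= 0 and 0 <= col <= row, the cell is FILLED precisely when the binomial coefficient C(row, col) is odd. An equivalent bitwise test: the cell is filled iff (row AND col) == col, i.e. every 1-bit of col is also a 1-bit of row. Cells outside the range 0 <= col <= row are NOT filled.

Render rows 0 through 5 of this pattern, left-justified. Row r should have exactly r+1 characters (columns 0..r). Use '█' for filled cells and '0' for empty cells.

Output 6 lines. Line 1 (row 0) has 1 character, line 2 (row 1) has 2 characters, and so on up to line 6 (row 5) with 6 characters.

r0=0: █
r1=1: ██
r2=10: █0█
r3=11: ████
r4=100: █000█
r5=101: ██00██

Answer: █
██
█0█
████
█000█
██00██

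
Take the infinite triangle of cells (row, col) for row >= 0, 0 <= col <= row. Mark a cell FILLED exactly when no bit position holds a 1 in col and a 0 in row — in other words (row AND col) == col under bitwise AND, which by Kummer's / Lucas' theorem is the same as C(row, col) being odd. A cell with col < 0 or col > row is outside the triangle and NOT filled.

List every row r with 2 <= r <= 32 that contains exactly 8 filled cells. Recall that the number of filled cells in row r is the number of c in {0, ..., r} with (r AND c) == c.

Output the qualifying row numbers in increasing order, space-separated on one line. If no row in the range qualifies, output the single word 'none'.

Answer: 7 11 13 14 19 21 22 25 26 28

Derivation:
Row r has 2^popcount(r) filled cells, so we need popcount(r) = log2(8) = 3.
Scan r = 2..32 and keep those with exactly 3 one-bits:
r=2=10 popcount=1 -> skip
r=3=11 popcount=2 -> skip
r=4=100 popcount=1 -> skip
r=5=101 popcount=2 -> skip
r=6=110 popcount=2 -> skip
r=7=111 popcount=3 -> KEEP
r=8=1000 popcount=1 -> skip
r=9=1001 popcount=2 -> skip
r=10=1010 popcount=2 -> skip
r=11=1011 popcount=3 -> KEEP
r=12=1100 popcount=2 -> skip
r=13=1101 popcount=3 -> KEEP
r=14=1110 popcount=3 -> KEEP
r=15=1111 popcount=4 -> skip
r=16=10000 popcount=1 -> skip
r=17=10001 popcount=2 -> skip
r=18=10010 popcount=2 -> skip
r=19=10011 popcount=3 -> KEEP
r=20=10100 popcount=2 -> skip
r=21=10101 popcount=3 -> KEEP
r=22=10110 popcount=3 -> KEEP
r=23=10111 popcount=4 -> skip
r=24=11000 popcount=2 -> skip
r=25=11001 popcount=3 -> KEEP
r=26=11010 popcount=3 -> KEEP
r=27=11011 popcount=4 -> skip
r=28=11100 popcount=3 -> KEEP
r=29=11101 popcount=4 -> skip
r=30=11110 popcount=4 -> skip
r=31=11111 popcount=5 -> skip
r=32=100000 popcount=1 -> skip
Kept rows: 7 11 13 14 19 21 22 25 26 28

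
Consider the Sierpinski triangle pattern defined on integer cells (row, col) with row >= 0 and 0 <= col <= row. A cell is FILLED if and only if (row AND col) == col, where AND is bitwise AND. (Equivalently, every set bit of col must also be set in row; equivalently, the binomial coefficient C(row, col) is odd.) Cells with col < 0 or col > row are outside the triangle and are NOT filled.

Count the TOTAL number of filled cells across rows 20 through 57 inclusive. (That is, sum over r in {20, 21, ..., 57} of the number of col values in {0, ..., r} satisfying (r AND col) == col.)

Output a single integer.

r20=10100 pc2: +4 =4
r21=10101 pc3: +8 =12
r22=10110 pc3: +8 =20
r23=10111 pc4: +16 =36
r24=11000 pc2: +4 =40
r25=11001 pc3: +8 =48
r26=11010 pc3: +8 =56
r27=11011 pc4: +16 =72
r28=11100 pc3: +8 =80
r29=11101 pc4: +16 =96
r30=11110 pc4: +16 =112
r31=11111 pc5: +32 =144
r32=100000 pc1: +2 =146
r33=100001 pc2: +4 =150
r34=100010 pc2: +4 =154
r35=100011 pc3: +8 =162
r36=100100 pc2: +4 =166
r37=100101 pc3: +8 =174
r38=100110 pc3: +8 =182
r39=100111 pc4: +16 =198
r40=101000 pc2: +4 =202
r41=101001 pc3: +8 =210
r42=101010 pc3: +8 =218
r43=101011 pc4: +16 =234
r44=101100 pc3: +8 =242
r45=101101 pc4: +16 =258
r46=101110 pc4: +16 =274
r47=101111 pc5: +32 =306
r48=110000 pc2: +4 =310
r49=110001 pc3: +8 =318
r50=110010 pc3: +8 =326
r51=110011 pc4: +16 =342
r52=110100 pc3: +8 =350
r53=110101 pc4: +16 =366
r54=110110 pc4: +16 =382
r55=110111 pc5: +32 =414
r56=111000 pc3: +8 =422
r57=111001 pc4: +16 =438

Answer: 438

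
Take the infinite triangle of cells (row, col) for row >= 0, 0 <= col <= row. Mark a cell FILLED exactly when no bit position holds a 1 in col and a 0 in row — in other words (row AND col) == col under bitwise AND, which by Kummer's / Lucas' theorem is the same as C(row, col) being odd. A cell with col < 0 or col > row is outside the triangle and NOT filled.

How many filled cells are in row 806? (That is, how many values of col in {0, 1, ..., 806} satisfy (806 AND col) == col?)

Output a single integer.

Answer: 32

Derivation:
806 in binary = 1100100110
popcount(806) = number of 1-bits in 1100100110 = 5
A col c satisfies (806 AND c) == c iff every set bit of c is also set in 806; each of the 5 set bits of 806 can independently be on or off in c.
count = 2^5 = 32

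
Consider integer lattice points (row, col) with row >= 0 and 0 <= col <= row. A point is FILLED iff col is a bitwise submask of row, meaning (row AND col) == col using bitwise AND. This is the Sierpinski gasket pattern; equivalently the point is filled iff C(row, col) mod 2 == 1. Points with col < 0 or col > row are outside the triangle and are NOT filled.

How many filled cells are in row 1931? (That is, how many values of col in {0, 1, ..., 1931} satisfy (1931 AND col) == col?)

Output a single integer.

Answer: 128

Derivation:
1931 in binary = 11110001011
popcount(1931) = number of 1-bits in 11110001011 = 7
A col c satisfies (1931 AND c) == c iff every set bit of c is also set in 1931; each of the 7 set bits of 1931 can independently be on or off in c.
count = 2^7 = 128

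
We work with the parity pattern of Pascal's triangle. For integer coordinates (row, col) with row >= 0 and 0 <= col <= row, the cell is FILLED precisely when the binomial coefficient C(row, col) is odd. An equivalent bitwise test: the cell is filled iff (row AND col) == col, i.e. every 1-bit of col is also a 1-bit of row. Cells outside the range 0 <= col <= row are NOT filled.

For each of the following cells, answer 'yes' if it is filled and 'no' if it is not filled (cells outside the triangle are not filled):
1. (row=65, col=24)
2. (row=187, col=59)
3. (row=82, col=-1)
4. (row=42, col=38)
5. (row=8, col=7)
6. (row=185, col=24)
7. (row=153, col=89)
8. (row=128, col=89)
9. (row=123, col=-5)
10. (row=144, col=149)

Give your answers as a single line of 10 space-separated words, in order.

Answer: no yes no no no yes no no no no

Derivation:
(65,24): row=0b1000001, col=0b11000, row AND col = 0b0 = 0; 0 != 24 -> empty
(187,59): row=0b10111011, col=0b111011, row AND col = 0b111011 = 59; 59 == 59 -> filled
(82,-1): col outside [0, 82] -> not filled
(42,38): row=0b101010, col=0b100110, row AND col = 0b100010 = 34; 34 != 38 -> empty
(8,7): row=0b1000, col=0b111, row AND col = 0b0 = 0; 0 != 7 -> empty
(185,24): row=0b10111001, col=0b11000, row AND col = 0b11000 = 24; 24 == 24 -> filled
(153,89): row=0b10011001, col=0b1011001, row AND col = 0b11001 = 25; 25 != 89 -> empty
(128,89): row=0b10000000, col=0b1011001, row AND col = 0b0 = 0; 0 != 89 -> empty
(123,-5): col outside [0, 123] -> not filled
(144,149): col outside [0, 144] -> not filled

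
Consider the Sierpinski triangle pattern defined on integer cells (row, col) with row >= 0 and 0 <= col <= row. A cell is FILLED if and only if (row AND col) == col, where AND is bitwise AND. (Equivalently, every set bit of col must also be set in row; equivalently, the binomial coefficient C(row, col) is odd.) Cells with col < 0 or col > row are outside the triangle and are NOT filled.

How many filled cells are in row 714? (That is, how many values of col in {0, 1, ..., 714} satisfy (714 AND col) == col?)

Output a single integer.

714 in binary = 1011001010
popcount(714) = number of 1-bits in 1011001010 = 5
A col c satisfies (714 AND c) == c iff every set bit of c is also set in 714; each of the 5 set bits of 714 can independently be on or off in c.
count = 2^5 = 32

Answer: 32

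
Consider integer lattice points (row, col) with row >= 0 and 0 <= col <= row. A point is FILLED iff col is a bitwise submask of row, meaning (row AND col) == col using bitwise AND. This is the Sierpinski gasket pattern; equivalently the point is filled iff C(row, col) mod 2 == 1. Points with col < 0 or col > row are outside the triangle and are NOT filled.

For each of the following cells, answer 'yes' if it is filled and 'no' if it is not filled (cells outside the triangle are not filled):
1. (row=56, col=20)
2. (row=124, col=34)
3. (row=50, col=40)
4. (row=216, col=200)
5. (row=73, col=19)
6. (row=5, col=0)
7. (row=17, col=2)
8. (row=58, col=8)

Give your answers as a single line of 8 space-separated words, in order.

(56,20): row=0b111000, col=0b10100, row AND col = 0b10000 = 16; 16 != 20 -> empty
(124,34): row=0b1111100, col=0b100010, row AND col = 0b100000 = 32; 32 != 34 -> empty
(50,40): row=0b110010, col=0b101000, row AND col = 0b100000 = 32; 32 != 40 -> empty
(216,200): row=0b11011000, col=0b11001000, row AND col = 0b11001000 = 200; 200 == 200 -> filled
(73,19): row=0b1001001, col=0b10011, row AND col = 0b1 = 1; 1 != 19 -> empty
(5,0): row=0b101, col=0b0, row AND col = 0b0 = 0; 0 == 0 -> filled
(17,2): row=0b10001, col=0b10, row AND col = 0b0 = 0; 0 != 2 -> empty
(58,8): row=0b111010, col=0b1000, row AND col = 0b1000 = 8; 8 == 8 -> filled

Answer: no no no yes no yes no yes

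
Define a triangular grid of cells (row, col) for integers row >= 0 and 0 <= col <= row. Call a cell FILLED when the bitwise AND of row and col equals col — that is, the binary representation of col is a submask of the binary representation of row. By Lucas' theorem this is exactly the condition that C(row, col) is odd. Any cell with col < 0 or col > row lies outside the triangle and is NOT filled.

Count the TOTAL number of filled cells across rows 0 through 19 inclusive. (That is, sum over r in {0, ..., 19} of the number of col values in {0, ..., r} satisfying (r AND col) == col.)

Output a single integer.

Answer: 99

Derivation:
r0=0 pc0: +1 =1
r1=1 pc1: +2 =3
r2=10 pc1: +2 =5
r3=11 pc2: +4 =9
r4=100 pc1: +2 =11
r5=101 pc2: +4 =15
r6=110 pc2: +4 =19
r7=111 pc3: +8 =27
r8=1000 pc1: +2 =29
r9=1001 pc2: +4 =33
r10=1010 pc2: +4 =37
r11=1011 pc3: +8 =45
r12=1100 pc2: +4 =49
r13=1101 pc3: +8 =57
r14=1110 pc3: +8 =65
r15=1111 pc4: +16 =81
r16=10000 pc1: +2 =83
r17=10001 pc2: +4 =87
r18=10010 pc2: +4 =91
r19=10011 pc3: +8 =99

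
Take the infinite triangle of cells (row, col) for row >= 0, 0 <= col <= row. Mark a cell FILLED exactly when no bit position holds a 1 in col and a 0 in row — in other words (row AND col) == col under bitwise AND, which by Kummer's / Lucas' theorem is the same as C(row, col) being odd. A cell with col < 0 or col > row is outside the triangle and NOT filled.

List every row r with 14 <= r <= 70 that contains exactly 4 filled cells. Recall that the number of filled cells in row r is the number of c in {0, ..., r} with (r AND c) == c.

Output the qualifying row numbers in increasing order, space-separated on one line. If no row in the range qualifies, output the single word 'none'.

Row r has 2^popcount(r) filled cells, so we need popcount(r) = log2(4) = 2.
Scan r = 14..70 and keep those with exactly 2 one-bits:
r=14=1110 popcount=3 -> skip
r=15=1111 popcount=4 -> skip
r=16=10000 popcount=1 -> skip
r=17=10001 popcount=2 -> KEEP
r=18=10010 popcount=2 -> KEEP
r=19=10011 popcount=3 -> skip
r=20=10100 popcount=2 -> KEEP
r=21=10101 popcount=3 -> skip
r=22=10110 popcount=3 -> skip
r=23=10111 popcount=4 -> skip
r=24=11000 popcount=2 -> KEEP
r=25=11001 popcount=3 -> skip
r=26=11010 popcount=3 -> skip
r=27=11011 popcount=4 -> skip
r=28=11100 popcount=3 -> skip
r=29=11101 popcount=4 -> skip
r=30=11110 popcount=4 -> skip
r=31=11111 popcount=5 -> skip
r=32=100000 popcount=1 -> skip
r=33=100001 popcount=2 -> KEEP
r=34=100010 popcount=2 -> KEEP
r=35=100011 popcount=3 -> skip
r=36=100100 popcount=2 -> KEEP
r=37=100101 popcount=3 -> skip
r=38=100110 popcount=3 -> skip
r=39=100111 popcount=4 -> skip
r=40=101000 popcount=2 -> KEEP
r=41=101001 popcount=3 -> skip
r=42=101010 popcount=3 -> skip
r=43=101011 popcount=4 -> skip
r=44=101100 popcount=3 -> skip
r=45=101101 popcount=4 -> skip
r=46=101110 popcount=4 -> skip
r=47=101111 popcount=5 -> skip
r=48=110000 popcount=2 -> KEEP
r=49=110001 popcount=3 -> skip
r=50=110010 popcount=3 -> skip
r=51=110011 popcount=4 -> skip
r=52=110100 popcount=3 -> skip
r=53=110101 popcount=4 -> skip
r=54=110110 popcount=4 -> skip
r=55=110111 popcount=5 -> skip
r=56=111000 popcount=3 -> skip
r=57=111001 popcount=4 -> skip
r=58=111010 popcount=4 -> skip
r=59=111011 popcount=5 -> skip
r=60=111100 popcount=4 -> skip
r=61=111101 popcount=5 -> skip
r=62=111110 popcount=5 -> skip
r=63=111111 popcount=6 -> skip
r=64=1000000 popcount=1 -> skip
r=65=1000001 popcount=2 -> KEEP
r=66=1000010 popcount=2 -> KEEP
r=67=1000011 popcount=3 -> skip
r=68=1000100 popcount=2 -> KEEP
r=69=1000101 popcount=3 -> skip
r=70=1000110 popcount=3 -> skip
Kept rows: 17 18 20 24 33 34 36 40 48 65 66 68

Answer: 17 18 20 24 33 34 36 40 48 65 66 68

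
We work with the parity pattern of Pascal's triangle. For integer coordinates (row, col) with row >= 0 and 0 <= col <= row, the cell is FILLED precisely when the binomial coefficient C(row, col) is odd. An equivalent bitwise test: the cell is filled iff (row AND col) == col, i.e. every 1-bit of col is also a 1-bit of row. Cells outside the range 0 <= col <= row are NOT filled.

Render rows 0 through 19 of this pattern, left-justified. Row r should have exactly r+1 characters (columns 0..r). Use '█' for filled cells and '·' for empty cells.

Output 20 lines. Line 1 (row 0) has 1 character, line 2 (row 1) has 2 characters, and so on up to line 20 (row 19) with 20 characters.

r0=0: █
r1=1: ██
r2=10: █·█
r3=11: ████
r4=100: █···█
r5=101: ██··██
r6=110: █·█·█·█
r7=111: ████████
r8=1000: █·······█
r9=1001: ██······██
r10=1010: █·█·····█·█
r11=1011: ████····████
r12=1100: █···█···█···█
r13=1101: ██··██··██··██
r14=1110: █·█·█·█·█·█·█·█
r15=1111: ████████████████
r16=10000: █···············█
r17=10001: ██··············██
r18=10010: █·█·············█·█
r19=10011: ████············████

Answer: █
██
█·█
████
█···█
██··██
█·█·█·█
████████
█·······█
██······██
█·█·····█·█
████····████
█···█···█···█
██··██··██··██
█·█·█·█·█·█·█·█
████████████████
█···············█
██··············██
█·█·············█·█
████············████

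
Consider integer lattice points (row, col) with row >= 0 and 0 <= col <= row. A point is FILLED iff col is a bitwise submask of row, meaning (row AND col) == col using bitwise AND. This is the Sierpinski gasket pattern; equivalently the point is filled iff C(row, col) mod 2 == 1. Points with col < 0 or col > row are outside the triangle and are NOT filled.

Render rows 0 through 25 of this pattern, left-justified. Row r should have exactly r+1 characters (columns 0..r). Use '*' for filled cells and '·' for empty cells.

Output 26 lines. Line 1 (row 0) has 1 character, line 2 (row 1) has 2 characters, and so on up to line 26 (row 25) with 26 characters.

Answer: *
**
*·*
****
*···*
**··**
*·*·*·*
********
*·······*
**······**
*·*·····*·*
****····****
*···*···*···*
**··**··**··**
*·*·*·*·*·*·*·*
****************
*···············*
**··············**
*·*·············*·*
****············****
*···*···········*···*
**··**··········**··**
*·*·*·*·········*·*·*·*
********········********
*·······*·······*·······*
**······**······**······**

Derivation:
r0=0: *
r1=1: **
r2=10: *·*
r3=11: ****
r4=100: *···*
r5=101: **··**
r6=110: *·*·*·*
r7=111: ********
r8=1000: *·······*
r9=1001: **······**
r10=1010: *·*·····*·*
r11=1011: ****····****
r12=1100: *···*···*···*
r13=1101: **··**··**··**
r14=1110: *·*·*·*·*·*·*·*
r15=1111: ****************
r16=10000: *···············*
r17=10001: **··············**
r18=10010: *·*·············*·*
r19=10011: ****············****
r20=10100: *···*···········*···*
r21=10101: **··**··········**··**
r22=10110: *·*·*·*·········*·*·*·*
r23=10111: ********········********
r24=11000: *·······*·······*·······*
r25=11001: **······**······**······**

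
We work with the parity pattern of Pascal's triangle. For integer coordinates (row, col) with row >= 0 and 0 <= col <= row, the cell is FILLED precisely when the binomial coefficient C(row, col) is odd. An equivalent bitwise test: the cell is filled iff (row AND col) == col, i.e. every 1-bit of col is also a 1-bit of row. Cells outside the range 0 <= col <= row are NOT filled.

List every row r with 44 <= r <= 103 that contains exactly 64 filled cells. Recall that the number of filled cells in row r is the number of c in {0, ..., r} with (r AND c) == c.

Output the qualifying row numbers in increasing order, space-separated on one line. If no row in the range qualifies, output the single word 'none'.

Answer: 63 95

Derivation:
Row r has 2^popcount(r) filled cells, so we need popcount(r) = log2(64) = 6.
Scan r = 44..103 and keep those with exactly 6 one-bits:
r=44=101100 popcount=3 -> skip
r=45=101101 popcount=4 -> skip
r=46=101110 popcount=4 -> skip
r=47=101111 popcount=5 -> skip
r=48=110000 popcount=2 -> skip
r=49=110001 popcount=3 -> skip
r=50=110010 popcount=3 -> skip
r=51=110011 popcount=4 -> skip
r=52=110100 popcount=3 -> skip
r=53=110101 popcount=4 -> skip
r=54=110110 popcount=4 -> skip
r=55=110111 popcount=5 -> skip
r=56=111000 popcount=3 -> skip
r=57=111001 popcount=4 -> skip
r=58=111010 popcount=4 -> skip
r=59=111011 popcount=5 -> skip
r=60=111100 popcount=4 -> skip
r=61=111101 popcount=5 -> skip
r=62=111110 popcount=5 -> skip
r=63=111111 popcount=6 -> KEEP
r=64=1000000 popcount=1 -> skip
r=65=1000001 popcount=2 -> skip
r=66=1000010 popcount=2 -> skip
r=67=1000011 popcount=3 -> skip
r=68=1000100 popcount=2 -> skip
r=69=1000101 popcount=3 -> skip
r=70=1000110 popcount=3 -> skip
r=71=1000111 popcount=4 -> skip
r=72=1001000 popcount=2 -> skip
r=73=1001001 popcount=3 -> skip
r=74=1001010 popcount=3 -> skip
r=75=1001011 popcount=4 -> skip
r=76=1001100 popcount=3 -> skip
r=77=1001101 popcount=4 -> skip
r=78=1001110 popcount=4 -> skip
r=79=1001111 popcount=5 -> skip
r=80=1010000 popcount=2 -> skip
r=81=1010001 popcount=3 -> skip
r=82=1010010 popcount=3 -> skip
r=83=1010011 popcount=4 -> skip
r=84=1010100 popcount=3 -> skip
r=85=1010101 popcount=4 -> skip
r=86=1010110 popcount=4 -> skip
r=87=1010111 popcount=5 -> skip
r=88=1011000 popcount=3 -> skip
r=89=1011001 popcount=4 -> skip
r=90=1011010 popcount=4 -> skip
r=91=1011011 popcount=5 -> skip
r=92=1011100 popcount=4 -> skip
r=93=1011101 popcount=5 -> skip
r=94=1011110 popcount=5 -> skip
r=95=1011111 popcount=6 -> KEEP
r=96=1100000 popcount=2 -> skip
r=97=1100001 popcount=3 -> skip
r=98=1100010 popcount=3 -> skip
r=99=1100011 popcount=4 -> skip
r=100=1100100 popcount=3 -> skip
r=101=1100101 popcount=4 -> skip
r=102=1100110 popcount=4 -> skip
r=103=1100111 popcount=5 -> skip
Kept rows: 63 95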